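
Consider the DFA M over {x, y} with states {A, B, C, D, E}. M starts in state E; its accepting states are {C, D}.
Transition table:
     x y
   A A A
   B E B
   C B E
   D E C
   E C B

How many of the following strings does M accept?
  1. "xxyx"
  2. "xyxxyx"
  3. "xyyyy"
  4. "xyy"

"xxyx": rejected
"xyxxyx": rejected
"xyyyy": rejected
"xyy": rejected

0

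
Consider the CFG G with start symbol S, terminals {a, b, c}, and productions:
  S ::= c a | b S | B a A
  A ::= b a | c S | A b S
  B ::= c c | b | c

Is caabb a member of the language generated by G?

no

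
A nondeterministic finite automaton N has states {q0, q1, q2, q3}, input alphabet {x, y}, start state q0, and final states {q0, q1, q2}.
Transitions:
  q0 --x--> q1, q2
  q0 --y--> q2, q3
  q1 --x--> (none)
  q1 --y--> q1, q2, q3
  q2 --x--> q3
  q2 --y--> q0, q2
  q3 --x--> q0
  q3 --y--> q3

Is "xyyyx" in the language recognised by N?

accepted

Start: {q0}
read x: {q1, q2}
read y: {q0, q1, q2, q3}
read y: {q0, q1, q2, q3}
read y: {q0, q1, q2, q3}
read x: {q0, q1, q2, q3}
Reachable ∩ accepting = {q0, q1, q2} — nonempty.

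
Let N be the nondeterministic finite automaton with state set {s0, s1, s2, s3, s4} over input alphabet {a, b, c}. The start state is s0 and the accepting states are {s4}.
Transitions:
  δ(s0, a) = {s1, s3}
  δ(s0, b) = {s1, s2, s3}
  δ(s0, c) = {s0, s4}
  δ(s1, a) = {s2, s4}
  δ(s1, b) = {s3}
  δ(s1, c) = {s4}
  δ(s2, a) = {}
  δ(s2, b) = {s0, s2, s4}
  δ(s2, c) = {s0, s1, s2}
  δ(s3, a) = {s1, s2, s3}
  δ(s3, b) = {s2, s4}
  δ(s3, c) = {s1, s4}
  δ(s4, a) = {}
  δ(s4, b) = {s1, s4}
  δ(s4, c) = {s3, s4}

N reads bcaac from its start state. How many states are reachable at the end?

Start: {s0}
read b: {s1, s2, s3}
read c: {s0, s1, s2, s4}
read a: {s1, s2, s3, s4}
read a: {s1, s2, s3, s4}
read c: {s0, s1, s2, s3, s4}
Final reachable set {s0, s1, s2, s3, s4} has 5 states.

5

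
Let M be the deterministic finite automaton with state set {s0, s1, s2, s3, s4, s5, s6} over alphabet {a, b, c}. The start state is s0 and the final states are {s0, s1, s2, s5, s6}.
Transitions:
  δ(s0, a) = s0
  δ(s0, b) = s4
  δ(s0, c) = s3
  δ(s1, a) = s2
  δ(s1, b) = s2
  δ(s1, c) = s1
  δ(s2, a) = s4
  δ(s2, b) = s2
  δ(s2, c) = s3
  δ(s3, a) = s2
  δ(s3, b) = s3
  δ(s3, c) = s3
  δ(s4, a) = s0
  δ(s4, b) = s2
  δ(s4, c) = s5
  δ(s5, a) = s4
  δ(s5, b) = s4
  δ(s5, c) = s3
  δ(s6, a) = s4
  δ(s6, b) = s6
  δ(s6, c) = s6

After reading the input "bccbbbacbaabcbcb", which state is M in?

s0 --b--> s4
s4 --c--> s5
s5 --c--> s3
s3 --b--> s3
s3 --b--> s3
s3 --b--> s3
s3 --a--> s2
s2 --c--> s3
s3 --b--> s3
s3 --a--> s2
s2 --a--> s4
s4 --b--> s2
s2 --c--> s3
s3 --b--> s3
s3 --c--> s3
s3 --b--> s3

s3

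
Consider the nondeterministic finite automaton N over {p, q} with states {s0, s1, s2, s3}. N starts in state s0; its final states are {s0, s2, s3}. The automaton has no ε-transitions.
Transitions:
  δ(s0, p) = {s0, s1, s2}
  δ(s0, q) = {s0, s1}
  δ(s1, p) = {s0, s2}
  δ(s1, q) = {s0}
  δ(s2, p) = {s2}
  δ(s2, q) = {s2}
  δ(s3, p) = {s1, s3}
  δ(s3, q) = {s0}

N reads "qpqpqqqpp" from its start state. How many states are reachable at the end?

3

Start: {s0}
read q: {s0, s1}
read p: {s0, s1, s2}
read q: {s0, s1, s2}
read p: {s0, s1, s2}
read q: {s0, s1, s2}
read q: {s0, s1, s2}
read q: {s0, s1, s2}
read p: {s0, s1, s2}
read p: {s0, s1, s2}
Final reachable set {s0, s1, s2} has 3 states.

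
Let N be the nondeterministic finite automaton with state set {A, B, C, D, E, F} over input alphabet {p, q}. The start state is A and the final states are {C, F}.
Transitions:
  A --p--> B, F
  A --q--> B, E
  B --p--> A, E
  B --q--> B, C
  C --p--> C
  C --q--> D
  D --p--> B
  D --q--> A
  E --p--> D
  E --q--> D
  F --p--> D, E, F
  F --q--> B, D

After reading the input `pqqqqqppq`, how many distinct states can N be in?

5

Start: {A}
read p: {B, F}
read q: {B, C, D}
read q: {A, B, C, D}
read q: {A, B, C, D, E}
read q: {A, B, C, D, E}
read q: {A, B, C, D, E}
read p: {A, B, C, D, E, F}
read p: {A, B, C, D, E, F}
read q: {A, B, C, D, E}
Final reachable set {A, B, C, D, E} has 5 states.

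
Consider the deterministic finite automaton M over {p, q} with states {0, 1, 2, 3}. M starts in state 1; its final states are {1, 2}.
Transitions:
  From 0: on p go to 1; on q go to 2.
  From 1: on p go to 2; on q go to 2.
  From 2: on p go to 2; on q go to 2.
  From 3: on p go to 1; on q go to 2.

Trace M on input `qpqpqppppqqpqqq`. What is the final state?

1 --q--> 2
2 --p--> 2
2 --q--> 2
2 --p--> 2
2 --q--> 2
2 --p--> 2
2 --p--> 2
2 --p--> 2
2 --p--> 2
2 --q--> 2
2 --q--> 2
2 --p--> 2
2 --q--> 2
2 --q--> 2
2 --q--> 2

2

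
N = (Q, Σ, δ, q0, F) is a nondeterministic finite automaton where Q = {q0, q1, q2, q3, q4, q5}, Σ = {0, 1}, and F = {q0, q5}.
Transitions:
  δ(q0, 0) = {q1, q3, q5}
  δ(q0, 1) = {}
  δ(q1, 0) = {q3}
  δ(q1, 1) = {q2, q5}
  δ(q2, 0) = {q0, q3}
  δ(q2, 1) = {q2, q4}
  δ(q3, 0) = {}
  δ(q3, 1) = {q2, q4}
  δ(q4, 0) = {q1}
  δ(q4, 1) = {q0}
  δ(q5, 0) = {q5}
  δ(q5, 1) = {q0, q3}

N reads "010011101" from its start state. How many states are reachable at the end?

Start: {q0}
read 0: {q1, q3, q5}
read 1: {q0, q2, q3, q4, q5}
read 0: {q0, q1, q3, q5}
read 0: {q1, q3, q5}
read 1: {q0, q2, q3, q4, q5}
read 1: {q0, q2, q3, q4}
read 1: {q0, q2, q4}
read 0: {q0, q1, q3, q5}
read 1: {q0, q2, q3, q4, q5}
Final reachable set {q0, q2, q3, q4, q5} has 5 states.

5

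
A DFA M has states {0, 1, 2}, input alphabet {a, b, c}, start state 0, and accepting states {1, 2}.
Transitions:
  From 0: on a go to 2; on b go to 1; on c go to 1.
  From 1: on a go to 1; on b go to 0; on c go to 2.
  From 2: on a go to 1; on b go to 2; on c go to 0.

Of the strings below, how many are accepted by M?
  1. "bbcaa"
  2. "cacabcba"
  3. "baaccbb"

"bbcaa": accepted
"cacabcba": accepted
"baaccbb": rejected

2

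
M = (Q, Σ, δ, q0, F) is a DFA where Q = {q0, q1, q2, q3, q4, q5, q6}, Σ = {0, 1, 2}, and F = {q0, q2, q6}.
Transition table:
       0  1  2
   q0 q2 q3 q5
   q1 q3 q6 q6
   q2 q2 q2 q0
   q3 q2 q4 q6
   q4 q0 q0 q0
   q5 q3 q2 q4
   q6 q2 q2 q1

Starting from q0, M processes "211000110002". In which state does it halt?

q0

q0 --2--> q5
q5 --1--> q2
q2 --1--> q2
q2 --0--> q2
q2 --0--> q2
q2 --0--> q2
q2 --1--> q2
q2 --1--> q2
q2 --0--> q2
q2 --0--> q2
q2 --0--> q2
q2 --2--> q0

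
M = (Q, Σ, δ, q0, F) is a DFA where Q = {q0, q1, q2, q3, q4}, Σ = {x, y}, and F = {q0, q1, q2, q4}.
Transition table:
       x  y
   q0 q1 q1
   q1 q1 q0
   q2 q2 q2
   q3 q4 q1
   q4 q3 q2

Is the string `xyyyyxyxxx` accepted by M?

q0 --x--> q1
q1 --y--> q0
q0 --y--> q1
q1 --y--> q0
q0 --y--> q1
q1 --x--> q1
q1 --y--> q0
q0 --x--> q1
q1 --x--> q1
q1 --x--> q1
End in state q1, which is an accepting state.

accepted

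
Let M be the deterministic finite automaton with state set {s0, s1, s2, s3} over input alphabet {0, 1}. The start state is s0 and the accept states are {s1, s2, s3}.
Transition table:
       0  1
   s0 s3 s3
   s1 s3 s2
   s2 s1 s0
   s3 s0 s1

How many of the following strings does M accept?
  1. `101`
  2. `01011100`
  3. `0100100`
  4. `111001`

3

`101`: accepted
`01011100`: rejected
`0100100`: accepted
`111001`: accepted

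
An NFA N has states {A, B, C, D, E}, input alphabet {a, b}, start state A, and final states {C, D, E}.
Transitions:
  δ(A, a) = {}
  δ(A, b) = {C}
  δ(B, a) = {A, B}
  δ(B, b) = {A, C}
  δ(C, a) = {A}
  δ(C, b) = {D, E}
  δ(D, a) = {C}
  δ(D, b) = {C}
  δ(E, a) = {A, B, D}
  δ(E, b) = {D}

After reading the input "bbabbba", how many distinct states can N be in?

4

Start: {A}
read b: {C}
read b: {D, E}
read a: {A, B, C, D}
read b: {A, C, D, E}
read b: {C, D, E}
read b: {C, D, E}
read a: {A, B, C, D}
Final reachable set {A, B, C, D} has 4 states.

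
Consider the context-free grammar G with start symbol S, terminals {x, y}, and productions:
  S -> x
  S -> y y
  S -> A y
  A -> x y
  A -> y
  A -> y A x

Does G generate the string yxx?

no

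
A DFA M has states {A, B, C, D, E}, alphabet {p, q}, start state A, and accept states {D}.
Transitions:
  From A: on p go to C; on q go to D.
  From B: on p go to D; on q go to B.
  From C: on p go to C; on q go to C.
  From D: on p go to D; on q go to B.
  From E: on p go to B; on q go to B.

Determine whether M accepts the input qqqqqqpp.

accepted

A --q--> D
D --q--> B
B --q--> B
B --q--> B
B --q--> B
B --q--> B
B --p--> D
D --p--> D
End in state D, which is an accepting state.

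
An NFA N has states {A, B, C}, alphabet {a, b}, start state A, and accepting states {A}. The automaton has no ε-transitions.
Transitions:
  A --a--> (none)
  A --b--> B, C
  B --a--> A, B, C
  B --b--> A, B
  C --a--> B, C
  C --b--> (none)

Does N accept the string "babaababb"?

Start: {A}
read b: {B, C}
read a: {A, B, C}
read b: {A, B, C}
read a: {A, B, C}
read a: {A, B, C}
read b: {A, B, C}
read a: {A, B, C}
read b: {A, B, C}
read b: {A, B, C}
Reachable ∩ accepting = {A} — nonempty.

accepted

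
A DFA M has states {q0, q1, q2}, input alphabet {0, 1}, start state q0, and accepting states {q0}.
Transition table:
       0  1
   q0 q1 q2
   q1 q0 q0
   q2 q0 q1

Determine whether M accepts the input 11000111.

q0 --1--> q2
q2 --1--> q1
q1 --0--> q0
q0 --0--> q1
q1 --0--> q0
q0 --1--> q2
q2 --1--> q1
q1 --1--> q0
End in state q0, which is an accepting state.

accepted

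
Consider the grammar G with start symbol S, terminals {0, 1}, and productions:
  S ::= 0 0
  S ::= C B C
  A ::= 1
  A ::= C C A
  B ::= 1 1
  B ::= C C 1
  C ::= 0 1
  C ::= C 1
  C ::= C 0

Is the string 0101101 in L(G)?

yes

S ⇒ CBC ⇒ C0BC ⇒ 010BC ⇒ 01011C ⇒ 0101101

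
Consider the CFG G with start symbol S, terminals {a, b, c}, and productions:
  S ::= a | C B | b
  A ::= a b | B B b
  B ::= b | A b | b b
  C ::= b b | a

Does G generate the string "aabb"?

yes

S ⇒ CB ⇒ aB ⇒ aAb ⇒ aabb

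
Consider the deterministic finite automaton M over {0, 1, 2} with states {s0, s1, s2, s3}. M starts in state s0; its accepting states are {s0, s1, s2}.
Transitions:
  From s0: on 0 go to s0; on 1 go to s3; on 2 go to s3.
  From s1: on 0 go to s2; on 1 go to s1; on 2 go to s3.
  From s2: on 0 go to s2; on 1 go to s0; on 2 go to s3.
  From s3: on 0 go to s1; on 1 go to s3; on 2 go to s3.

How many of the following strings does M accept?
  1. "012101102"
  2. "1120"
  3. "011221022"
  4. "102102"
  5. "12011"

"012101102": rejected
"1120": accepted
"011221022": rejected
"102102": rejected
"12011": accepted

2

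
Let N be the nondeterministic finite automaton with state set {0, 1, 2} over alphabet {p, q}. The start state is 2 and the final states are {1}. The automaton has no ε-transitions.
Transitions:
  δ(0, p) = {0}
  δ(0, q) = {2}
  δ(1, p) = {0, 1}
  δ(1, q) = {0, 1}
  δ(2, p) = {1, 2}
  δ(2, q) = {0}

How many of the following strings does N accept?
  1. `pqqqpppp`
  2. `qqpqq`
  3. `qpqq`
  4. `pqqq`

`pqqqpppp`: accepted
`qqpqq`: accepted
`qpqq`: rejected
`pqqq`: accepted

3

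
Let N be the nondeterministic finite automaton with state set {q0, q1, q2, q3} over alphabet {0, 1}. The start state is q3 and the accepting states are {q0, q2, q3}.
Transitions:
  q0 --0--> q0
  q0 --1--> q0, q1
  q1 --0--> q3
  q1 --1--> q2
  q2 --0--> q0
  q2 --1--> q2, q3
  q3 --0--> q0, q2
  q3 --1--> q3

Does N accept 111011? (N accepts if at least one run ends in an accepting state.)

accepted

Start: {q3}
read 1: {q3}
read 1: {q3}
read 1: {q3}
read 0: {q0, q2}
read 1: {q0, q1, q2, q3}
read 1: {q0, q1, q2, q3}
Reachable ∩ accepting = {q0, q2, q3} — nonempty.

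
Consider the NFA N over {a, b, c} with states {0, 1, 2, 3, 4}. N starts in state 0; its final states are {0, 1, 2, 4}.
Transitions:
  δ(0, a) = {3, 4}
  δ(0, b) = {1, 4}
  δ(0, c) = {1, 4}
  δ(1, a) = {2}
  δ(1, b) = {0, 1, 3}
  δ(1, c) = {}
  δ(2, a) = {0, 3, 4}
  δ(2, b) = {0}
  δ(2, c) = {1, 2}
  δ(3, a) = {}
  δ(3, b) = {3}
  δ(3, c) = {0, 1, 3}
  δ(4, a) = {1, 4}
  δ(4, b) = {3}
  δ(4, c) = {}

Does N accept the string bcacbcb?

Start: {0}
read b: {1, 4}
read c: {}
The reachable set is empty and stays empty for the remaining 5 symbols.
Reachable ∩ accepting = {} — empty.

rejected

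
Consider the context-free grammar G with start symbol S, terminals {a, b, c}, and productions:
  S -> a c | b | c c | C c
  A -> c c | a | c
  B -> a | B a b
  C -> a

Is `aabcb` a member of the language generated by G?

no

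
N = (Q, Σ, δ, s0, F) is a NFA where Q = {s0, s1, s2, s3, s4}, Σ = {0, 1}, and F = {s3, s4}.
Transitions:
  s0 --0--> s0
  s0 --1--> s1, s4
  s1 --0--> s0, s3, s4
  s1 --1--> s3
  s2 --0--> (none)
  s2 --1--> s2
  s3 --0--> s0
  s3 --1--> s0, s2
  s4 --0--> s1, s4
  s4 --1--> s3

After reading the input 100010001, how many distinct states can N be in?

5

Start: {s0}
read 1: {s1, s4}
read 0: {s0, s1, s3, s4}
read 0: {s0, s1, s3, s4}
read 0: {s0, s1, s3, s4}
read 1: {s0, s1, s2, s3, s4}
read 0: {s0, s1, s3, s4}
read 0: {s0, s1, s3, s4}
read 0: {s0, s1, s3, s4}
read 1: {s0, s1, s2, s3, s4}
Final reachable set {s0, s1, s2, s3, s4} has 5 states.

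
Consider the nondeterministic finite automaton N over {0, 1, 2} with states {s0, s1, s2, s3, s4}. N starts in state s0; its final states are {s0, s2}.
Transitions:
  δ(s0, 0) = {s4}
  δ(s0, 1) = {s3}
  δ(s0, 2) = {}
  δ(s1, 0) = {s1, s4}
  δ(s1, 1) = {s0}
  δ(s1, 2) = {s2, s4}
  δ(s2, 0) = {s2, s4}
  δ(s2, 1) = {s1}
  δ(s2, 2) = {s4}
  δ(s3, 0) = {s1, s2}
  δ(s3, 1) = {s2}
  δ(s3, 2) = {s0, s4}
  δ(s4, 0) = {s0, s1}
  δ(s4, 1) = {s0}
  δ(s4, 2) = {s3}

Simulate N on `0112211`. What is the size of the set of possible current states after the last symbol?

1

Start: {s0}
read 0: {s4}
read 1: {s0}
read 1: {s3}
read 2: {s0, s4}
read 2: {s3}
read 1: {s2}
read 1: {s1}
Final reachable set {s1} has 1 state.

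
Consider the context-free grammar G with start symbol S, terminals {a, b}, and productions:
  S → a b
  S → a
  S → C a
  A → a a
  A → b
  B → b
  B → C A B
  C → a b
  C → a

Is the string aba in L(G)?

yes

S ⇒ Ca ⇒ aba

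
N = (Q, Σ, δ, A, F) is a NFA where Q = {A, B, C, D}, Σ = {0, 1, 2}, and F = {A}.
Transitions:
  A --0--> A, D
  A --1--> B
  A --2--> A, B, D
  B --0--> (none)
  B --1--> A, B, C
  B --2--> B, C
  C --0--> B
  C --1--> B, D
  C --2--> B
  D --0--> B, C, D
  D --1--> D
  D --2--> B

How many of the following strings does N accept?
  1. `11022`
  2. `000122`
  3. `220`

`11022`: accepted
`000122`: accepted
`220`: accepted

3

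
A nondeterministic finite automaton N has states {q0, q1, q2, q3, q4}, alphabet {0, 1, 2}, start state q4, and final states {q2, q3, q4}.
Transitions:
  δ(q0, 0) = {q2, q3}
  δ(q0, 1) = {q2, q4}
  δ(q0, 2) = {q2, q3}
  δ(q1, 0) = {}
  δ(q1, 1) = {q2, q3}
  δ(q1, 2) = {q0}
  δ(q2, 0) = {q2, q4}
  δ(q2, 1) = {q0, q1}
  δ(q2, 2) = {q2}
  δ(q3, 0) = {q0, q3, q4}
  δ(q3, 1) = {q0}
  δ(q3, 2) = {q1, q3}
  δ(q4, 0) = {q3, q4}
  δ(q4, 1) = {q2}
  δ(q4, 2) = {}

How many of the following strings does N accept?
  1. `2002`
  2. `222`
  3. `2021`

0

`2002`: rejected
`222`: rejected
`2021`: rejected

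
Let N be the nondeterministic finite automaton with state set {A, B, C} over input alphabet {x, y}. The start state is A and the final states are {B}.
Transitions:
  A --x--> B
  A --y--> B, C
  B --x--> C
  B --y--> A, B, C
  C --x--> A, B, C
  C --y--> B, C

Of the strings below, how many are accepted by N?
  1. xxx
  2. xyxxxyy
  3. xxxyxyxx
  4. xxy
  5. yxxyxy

5

xxx: accepted
xyxxxyy: accepted
xxxyxyxx: accepted
xxy: accepted
yxxyxy: accepted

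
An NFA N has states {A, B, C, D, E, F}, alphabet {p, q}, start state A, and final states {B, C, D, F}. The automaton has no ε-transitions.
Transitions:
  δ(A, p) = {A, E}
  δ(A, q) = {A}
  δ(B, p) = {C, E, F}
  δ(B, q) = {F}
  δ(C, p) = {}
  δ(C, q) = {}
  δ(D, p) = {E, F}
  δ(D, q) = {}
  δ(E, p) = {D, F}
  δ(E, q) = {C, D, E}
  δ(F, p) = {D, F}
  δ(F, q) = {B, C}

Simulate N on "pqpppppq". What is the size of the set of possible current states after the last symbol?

Start: {A}
read p: {A, E}
read q: {A, C, D, E}
read p: {A, D, E, F}
read p: {A, D, E, F}
read p: {A, D, E, F}
read p: {A, D, E, F}
read p: {A, D, E, F}
read q: {A, B, C, D, E}
Final reachable set {A, B, C, D, E} has 5 states.

5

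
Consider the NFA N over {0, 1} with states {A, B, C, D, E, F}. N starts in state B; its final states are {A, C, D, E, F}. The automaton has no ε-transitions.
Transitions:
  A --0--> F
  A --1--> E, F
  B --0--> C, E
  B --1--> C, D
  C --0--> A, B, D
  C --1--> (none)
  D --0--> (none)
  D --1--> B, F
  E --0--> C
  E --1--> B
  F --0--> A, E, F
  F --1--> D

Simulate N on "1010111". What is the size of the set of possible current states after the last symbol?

Start: {B}
read 1: {C, D}
read 0: {A, B, D}
read 1: {B, C, D, E, F}
read 0: {A, B, C, D, E, F}
read 1: {B, C, D, E, F}
read 1: {B, C, D, F}
read 1: {B, C, D, F}
Final reachable set {B, C, D, F} has 4 states.

4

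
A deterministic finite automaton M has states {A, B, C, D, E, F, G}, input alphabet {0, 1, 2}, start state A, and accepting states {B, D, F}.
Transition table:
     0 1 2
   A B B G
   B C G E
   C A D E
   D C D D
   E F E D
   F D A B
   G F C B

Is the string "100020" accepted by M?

A --1--> B
B --0--> C
C --0--> A
A --0--> B
B --2--> E
E --0--> F
End in state F, which is an accepting state.

accepted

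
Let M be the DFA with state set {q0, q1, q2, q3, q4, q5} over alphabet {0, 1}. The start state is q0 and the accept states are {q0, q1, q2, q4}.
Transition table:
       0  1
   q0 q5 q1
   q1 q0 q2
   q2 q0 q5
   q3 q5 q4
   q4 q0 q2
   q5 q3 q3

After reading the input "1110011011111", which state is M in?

q4

q0 --1--> q1
q1 --1--> q2
q2 --1--> q5
q5 --0--> q3
q3 --0--> q5
q5 --1--> q3
q3 --1--> q4
q4 --0--> q0
q0 --1--> q1
q1 --1--> q2
q2 --1--> q5
q5 --1--> q3
q3 --1--> q4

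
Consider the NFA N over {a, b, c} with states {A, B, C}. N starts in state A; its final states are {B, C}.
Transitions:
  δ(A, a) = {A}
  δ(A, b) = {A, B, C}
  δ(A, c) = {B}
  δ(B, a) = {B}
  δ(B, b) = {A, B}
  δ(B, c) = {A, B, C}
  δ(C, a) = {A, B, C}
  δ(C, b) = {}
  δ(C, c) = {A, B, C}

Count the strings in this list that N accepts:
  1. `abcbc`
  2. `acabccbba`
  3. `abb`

3

`abcbc`: accepted
`acabccbba`: accepted
`abb`: accepted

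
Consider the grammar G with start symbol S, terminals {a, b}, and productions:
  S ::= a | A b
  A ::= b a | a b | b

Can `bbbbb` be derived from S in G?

no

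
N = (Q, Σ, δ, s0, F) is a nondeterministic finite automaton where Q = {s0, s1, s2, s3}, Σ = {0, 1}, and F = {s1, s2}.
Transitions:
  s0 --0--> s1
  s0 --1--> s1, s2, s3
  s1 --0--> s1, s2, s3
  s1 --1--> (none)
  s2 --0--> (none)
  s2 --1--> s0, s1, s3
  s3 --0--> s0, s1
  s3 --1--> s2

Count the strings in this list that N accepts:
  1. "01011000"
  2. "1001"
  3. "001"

2

"01011000": rejected
"1001": accepted
"001": accepted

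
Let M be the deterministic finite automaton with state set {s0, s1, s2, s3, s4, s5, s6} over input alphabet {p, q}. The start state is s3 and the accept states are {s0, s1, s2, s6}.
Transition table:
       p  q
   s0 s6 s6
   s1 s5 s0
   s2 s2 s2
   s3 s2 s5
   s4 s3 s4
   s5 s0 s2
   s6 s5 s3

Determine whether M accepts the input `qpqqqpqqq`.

rejected

s3 --q--> s5
s5 --p--> s0
s0 --q--> s6
s6 --q--> s3
s3 --q--> s5
s5 --p--> s0
s0 --q--> s6
s6 --q--> s3
s3 --q--> s5
End in state s5, which is not an accepting state.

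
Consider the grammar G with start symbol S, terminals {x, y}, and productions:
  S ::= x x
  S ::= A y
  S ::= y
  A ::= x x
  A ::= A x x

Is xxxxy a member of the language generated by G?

yes

S ⇒ Ay ⇒ Axxy ⇒ xxxxy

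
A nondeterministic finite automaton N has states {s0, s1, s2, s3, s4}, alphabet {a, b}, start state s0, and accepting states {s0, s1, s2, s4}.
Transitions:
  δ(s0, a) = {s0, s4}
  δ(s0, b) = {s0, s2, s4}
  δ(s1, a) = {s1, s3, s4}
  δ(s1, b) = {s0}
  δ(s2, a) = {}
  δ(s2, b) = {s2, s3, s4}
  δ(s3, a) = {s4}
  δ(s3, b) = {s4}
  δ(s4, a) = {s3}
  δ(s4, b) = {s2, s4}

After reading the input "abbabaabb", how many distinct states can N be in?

Start: {s0}
read a: {s0, s4}
read b: {s0, s2, s4}
read b: {s0, s2, s3, s4}
read a: {s0, s3, s4}
read b: {s0, s2, s4}
read a: {s0, s3, s4}
read a: {s0, s3, s4}
read b: {s0, s2, s4}
read b: {s0, s2, s3, s4}
Final reachable set {s0, s2, s3, s4} has 4 states.

4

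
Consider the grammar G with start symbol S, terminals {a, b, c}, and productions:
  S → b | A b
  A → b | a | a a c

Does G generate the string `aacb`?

S ⇒ Ab ⇒ aacb

yes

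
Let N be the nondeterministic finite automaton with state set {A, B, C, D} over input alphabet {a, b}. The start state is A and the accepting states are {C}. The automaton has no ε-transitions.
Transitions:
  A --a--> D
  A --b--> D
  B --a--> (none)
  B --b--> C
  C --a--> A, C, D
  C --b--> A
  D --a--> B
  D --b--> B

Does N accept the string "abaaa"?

Start: {A}
read a: {D}
read b: {B}
read a: {}
The reachable set is empty and stays empty for the remaining 2 symbols.
Reachable ∩ accepting = {} — empty.

rejected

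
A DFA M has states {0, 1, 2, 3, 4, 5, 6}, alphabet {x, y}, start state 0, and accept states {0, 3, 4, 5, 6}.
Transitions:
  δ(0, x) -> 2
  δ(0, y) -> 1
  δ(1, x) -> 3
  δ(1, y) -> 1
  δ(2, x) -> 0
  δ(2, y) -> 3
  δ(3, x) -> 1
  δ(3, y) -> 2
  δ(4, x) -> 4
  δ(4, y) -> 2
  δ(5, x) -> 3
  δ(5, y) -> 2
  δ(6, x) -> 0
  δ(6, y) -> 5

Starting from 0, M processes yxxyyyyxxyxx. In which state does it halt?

0 --y--> 1
1 --x--> 3
3 --x--> 1
1 --y--> 1
1 --y--> 1
1 --y--> 1
1 --y--> 1
1 --x--> 3
3 --x--> 1
1 --y--> 1
1 --x--> 3
3 --x--> 1

1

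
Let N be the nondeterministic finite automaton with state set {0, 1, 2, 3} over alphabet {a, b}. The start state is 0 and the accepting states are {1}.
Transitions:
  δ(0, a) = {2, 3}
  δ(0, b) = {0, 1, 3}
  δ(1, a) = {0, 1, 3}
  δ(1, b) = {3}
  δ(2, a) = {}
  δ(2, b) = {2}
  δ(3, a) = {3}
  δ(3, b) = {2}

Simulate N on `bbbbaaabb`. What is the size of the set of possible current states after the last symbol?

4

Start: {0}
read b: {0, 1, 3}
read b: {0, 1, 2, 3}
read b: {0, 1, 2, 3}
read b: {0, 1, 2, 3}
read a: {0, 1, 2, 3}
read a: {0, 1, 2, 3}
read a: {0, 1, 2, 3}
read b: {0, 1, 2, 3}
read b: {0, 1, 2, 3}
Final reachable set {0, 1, 2, 3} has 4 states.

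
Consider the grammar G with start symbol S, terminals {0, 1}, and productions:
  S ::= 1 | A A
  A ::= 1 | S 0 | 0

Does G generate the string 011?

no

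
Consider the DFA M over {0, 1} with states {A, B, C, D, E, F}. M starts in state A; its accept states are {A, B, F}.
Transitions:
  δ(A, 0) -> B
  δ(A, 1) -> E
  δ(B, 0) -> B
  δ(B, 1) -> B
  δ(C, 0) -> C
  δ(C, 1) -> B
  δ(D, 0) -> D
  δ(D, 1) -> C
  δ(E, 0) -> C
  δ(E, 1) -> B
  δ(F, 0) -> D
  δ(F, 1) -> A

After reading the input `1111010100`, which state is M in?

A --1--> E
E --1--> B
B --1--> B
B --1--> B
B --0--> B
B --1--> B
B --0--> B
B --1--> B
B --0--> B
B --0--> B

B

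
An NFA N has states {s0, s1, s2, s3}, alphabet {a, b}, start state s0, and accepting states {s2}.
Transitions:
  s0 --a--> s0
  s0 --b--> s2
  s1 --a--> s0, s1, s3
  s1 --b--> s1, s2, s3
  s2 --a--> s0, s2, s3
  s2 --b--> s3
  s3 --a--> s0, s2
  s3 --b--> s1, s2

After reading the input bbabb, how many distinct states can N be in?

Start: {s0}
read b: {s2}
read b: {s3}
read a: {s0, s2}
read b: {s2, s3}
read b: {s1, s2, s3}
Final reachable set {s1, s2, s3} has 3 states.

3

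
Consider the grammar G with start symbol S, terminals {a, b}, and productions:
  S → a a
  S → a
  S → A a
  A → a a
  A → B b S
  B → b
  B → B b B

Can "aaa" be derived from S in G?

S ⇒ Aa ⇒ aaa

yes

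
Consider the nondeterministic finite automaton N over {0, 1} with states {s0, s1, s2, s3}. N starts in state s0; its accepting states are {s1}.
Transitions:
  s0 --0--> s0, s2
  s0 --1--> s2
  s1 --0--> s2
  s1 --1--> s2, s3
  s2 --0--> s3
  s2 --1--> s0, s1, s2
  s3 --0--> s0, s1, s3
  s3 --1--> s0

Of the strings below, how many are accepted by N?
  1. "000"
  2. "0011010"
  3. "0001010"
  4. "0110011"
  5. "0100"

5

"000": accepted
"0011010": accepted
"0001010": accepted
"0110011": accepted
"0100": accepted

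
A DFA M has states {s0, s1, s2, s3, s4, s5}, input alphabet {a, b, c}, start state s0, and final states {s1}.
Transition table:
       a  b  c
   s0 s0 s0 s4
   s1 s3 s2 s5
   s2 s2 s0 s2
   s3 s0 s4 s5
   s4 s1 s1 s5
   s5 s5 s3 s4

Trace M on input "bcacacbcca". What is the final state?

s1

s0 --b--> s0
s0 --c--> s4
s4 --a--> s1
s1 --c--> s5
s5 --a--> s5
s5 --c--> s4
s4 --b--> s1
s1 --c--> s5
s5 --c--> s4
s4 --a--> s1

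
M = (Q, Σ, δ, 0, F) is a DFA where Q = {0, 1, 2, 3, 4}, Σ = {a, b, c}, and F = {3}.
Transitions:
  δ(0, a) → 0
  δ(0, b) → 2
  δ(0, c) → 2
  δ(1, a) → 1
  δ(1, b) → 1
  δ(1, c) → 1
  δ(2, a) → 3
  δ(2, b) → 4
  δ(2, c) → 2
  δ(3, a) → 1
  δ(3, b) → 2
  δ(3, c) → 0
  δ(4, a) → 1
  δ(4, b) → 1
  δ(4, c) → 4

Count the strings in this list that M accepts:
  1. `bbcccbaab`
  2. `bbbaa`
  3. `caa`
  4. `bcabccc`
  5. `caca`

0

`bbcccbaab`: rejected
`bbbaa`: rejected
`caa`: rejected
`bcabccc`: rejected
`caca`: rejected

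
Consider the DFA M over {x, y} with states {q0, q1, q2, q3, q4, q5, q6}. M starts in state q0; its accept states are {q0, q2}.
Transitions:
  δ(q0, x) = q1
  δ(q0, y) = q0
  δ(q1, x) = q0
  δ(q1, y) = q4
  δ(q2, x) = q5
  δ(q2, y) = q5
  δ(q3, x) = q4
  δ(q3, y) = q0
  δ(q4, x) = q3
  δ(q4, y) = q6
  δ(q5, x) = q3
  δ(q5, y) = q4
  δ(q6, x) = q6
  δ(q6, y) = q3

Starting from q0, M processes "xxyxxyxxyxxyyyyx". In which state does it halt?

q0 --x--> q1
q1 --x--> q0
q0 --y--> q0
q0 --x--> q1
q1 --x--> q0
q0 --y--> q0
q0 --x--> q1
q1 --x--> q0
q0 --y--> q0
q0 --x--> q1
q1 --x--> q0
q0 --y--> q0
q0 --y--> q0
q0 --y--> q0
q0 --y--> q0
q0 --x--> q1

q1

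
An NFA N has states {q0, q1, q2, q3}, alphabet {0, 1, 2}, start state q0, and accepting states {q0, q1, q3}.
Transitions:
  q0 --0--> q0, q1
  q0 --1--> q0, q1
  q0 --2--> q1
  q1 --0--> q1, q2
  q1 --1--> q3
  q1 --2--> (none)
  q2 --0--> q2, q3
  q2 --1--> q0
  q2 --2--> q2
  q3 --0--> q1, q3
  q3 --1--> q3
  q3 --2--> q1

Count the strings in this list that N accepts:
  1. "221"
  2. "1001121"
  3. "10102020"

"221": rejected
"1001121": accepted
"10102020": accepted

2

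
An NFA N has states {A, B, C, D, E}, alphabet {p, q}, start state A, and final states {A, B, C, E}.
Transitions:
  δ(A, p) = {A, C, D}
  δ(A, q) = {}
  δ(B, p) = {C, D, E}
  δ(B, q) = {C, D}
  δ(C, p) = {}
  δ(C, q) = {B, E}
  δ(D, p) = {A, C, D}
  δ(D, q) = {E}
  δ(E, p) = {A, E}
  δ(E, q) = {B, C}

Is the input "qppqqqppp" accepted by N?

rejected

Start: {A}
read q: {}
The reachable set is empty and stays empty for the remaining 8 symbols.
Reachable ∩ accepting = {} — empty.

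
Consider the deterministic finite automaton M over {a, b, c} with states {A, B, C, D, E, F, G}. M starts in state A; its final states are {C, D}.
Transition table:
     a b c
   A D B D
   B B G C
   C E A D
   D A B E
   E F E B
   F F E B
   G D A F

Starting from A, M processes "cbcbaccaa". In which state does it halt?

B

A --c--> D
D --b--> B
B --c--> C
C --b--> A
A --a--> D
D --c--> E
E --c--> B
B --a--> B
B --a--> B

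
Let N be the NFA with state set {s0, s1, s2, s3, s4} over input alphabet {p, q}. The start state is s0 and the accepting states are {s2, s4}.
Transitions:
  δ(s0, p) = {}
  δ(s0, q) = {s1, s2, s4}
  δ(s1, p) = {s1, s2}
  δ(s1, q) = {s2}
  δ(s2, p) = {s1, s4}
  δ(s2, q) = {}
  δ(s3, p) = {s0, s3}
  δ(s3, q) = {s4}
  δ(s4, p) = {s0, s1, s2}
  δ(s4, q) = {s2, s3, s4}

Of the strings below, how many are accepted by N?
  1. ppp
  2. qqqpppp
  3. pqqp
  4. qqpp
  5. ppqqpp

2

ppp: rejected
qqqpppp: accepted
pqqp: rejected
qqpp: accepted
ppqqpp: rejected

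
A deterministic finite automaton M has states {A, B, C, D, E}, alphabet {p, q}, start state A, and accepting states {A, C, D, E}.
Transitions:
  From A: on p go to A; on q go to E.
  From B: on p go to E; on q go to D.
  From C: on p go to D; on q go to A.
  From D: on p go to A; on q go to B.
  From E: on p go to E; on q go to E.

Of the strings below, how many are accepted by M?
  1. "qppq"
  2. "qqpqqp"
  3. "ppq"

"qppq": accepted
"qqpqqp": accepted
"ppq": accepted

3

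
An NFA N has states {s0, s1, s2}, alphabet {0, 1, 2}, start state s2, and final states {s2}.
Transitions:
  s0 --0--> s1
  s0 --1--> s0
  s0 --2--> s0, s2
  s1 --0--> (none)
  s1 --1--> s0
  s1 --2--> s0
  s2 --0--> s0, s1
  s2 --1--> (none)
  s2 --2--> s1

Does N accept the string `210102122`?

accepted

Start: {s2}
read 2: {s1}
read 1: {s0}
read 0: {s1}
read 1: {s0}
read 0: {s1}
read 2: {s0}
read 1: {s0}
read 2: {s0, s2}
read 2: {s0, s1, s2}
Reachable ∩ accepting = {s2} — nonempty.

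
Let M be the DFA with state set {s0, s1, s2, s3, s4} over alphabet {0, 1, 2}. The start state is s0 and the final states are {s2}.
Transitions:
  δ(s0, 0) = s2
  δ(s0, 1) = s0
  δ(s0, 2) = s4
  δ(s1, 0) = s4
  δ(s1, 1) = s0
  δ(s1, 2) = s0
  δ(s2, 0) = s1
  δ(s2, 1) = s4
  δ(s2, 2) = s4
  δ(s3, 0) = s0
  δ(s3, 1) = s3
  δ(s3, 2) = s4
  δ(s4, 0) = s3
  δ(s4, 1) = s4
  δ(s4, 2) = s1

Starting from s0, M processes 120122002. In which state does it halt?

s0 --1--> s0
s0 --2--> s4
s4 --0--> s3
s3 --1--> s3
s3 --2--> s4
s4 --2--> s1
s1 --0--> s4
s4 --0--> s3
s3 --2--> s4

s4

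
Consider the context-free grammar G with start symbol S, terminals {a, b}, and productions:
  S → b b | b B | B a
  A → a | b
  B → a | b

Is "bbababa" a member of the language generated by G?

no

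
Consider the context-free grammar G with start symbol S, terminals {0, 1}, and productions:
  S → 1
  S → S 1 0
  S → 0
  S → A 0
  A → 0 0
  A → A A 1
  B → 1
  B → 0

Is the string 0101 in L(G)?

no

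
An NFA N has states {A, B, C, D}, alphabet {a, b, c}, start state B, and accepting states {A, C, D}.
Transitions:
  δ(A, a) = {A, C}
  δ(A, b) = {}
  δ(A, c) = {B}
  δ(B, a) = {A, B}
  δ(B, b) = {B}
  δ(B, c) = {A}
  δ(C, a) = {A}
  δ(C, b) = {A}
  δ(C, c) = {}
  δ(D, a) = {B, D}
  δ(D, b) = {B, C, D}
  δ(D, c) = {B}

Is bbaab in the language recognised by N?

Start: {B}
read b: {B}
read b: {B}
read a: {A, B}
read a: {A, B, C}
read b: {A, B}
Reachable ∩ accepting = {A} — nonempty.

accepted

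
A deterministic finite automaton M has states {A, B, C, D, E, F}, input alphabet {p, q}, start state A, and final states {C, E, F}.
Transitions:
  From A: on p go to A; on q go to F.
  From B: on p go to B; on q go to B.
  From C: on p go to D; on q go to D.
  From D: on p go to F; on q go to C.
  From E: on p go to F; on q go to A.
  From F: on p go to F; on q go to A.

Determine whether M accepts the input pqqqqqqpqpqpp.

A --p--> A
A --q--> F
F --q--> A
A --q--> F
F --q--> A
A --q--> F
F --q--> A
A --p--> A
A --q--> F
F --p--> F
F --q--> A
A --p--> A
A --p--> A
End in state A, which is not an accepting state.

rejected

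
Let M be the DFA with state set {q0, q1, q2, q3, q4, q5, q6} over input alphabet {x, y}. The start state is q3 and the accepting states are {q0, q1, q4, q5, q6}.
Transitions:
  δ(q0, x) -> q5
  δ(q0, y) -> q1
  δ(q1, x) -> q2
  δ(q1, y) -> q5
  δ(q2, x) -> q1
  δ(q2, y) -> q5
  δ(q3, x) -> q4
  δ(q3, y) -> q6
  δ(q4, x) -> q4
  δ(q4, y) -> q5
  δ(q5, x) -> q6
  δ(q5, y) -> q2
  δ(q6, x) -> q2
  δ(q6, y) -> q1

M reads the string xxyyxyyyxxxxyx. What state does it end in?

q3 --x--> q4
q4 --x--> q4
q4 --y--> q5
q5 --y--> q2
q2 --x--> q1
q1 --y--> q5
q5 --y--> q2
q2 --y--> q5
q5 --x--> q6
q6 --x--> q2
q2 --x--> q1
q1 --x--> q2
q2 --y--> q5
q5 --x--> q6

q6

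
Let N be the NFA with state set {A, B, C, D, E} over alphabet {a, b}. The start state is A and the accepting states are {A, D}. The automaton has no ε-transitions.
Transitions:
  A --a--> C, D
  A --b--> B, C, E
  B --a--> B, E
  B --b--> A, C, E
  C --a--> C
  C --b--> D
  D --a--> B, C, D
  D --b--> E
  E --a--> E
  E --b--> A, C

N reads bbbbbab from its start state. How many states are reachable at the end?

Start: {A}
read b: {B, C, E}
read b: {A, C, D, E}
read b: {A, B, C, D, E}
read b: {A, B, C, D, E}
read b: {A, B, C, D, E}
read a: {B, C, D, E}
read b: {A, C, D, E}
Final reachable set {A, C, D, E} has 4 states.

4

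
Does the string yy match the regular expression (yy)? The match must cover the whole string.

Split as y·y: y matches y and y matches y.

yes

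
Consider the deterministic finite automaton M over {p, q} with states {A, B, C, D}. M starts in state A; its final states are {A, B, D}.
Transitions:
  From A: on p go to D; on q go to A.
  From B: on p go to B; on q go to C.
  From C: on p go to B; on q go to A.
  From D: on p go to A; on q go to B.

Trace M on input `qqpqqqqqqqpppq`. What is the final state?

B

A --q--> A
A --q--> A
A --p--> D
D --q--> B
B --q--> C
C --q--> A
A --q--> A
A --q--> A
A --q--> A
A --q--> A
A --p--> D
D --p--> A
A --p--> D
D --q--> B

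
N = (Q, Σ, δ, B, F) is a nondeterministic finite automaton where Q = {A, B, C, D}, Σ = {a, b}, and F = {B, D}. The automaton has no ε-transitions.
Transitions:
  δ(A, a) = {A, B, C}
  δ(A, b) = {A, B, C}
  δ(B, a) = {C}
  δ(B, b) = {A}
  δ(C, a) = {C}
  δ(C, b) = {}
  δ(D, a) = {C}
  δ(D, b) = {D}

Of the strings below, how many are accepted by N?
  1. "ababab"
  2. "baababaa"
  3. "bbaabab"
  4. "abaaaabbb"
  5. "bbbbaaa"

3

"ababab": rejected
"baababaa": accepted
"bbaabab": accepted
"abaaaabbb": rejected
"bbbbaaa": accepted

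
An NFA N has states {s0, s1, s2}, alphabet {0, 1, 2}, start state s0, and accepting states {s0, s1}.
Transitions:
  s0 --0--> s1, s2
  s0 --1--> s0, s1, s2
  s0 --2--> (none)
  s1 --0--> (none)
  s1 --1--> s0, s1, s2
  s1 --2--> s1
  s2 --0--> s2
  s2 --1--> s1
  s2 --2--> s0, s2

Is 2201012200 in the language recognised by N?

Start: {s0}
read 2: {}
The reachable set is empty and stays empty for the remaining 9 symbols.
Reachable ∩ accepting = {} — empty.

rejected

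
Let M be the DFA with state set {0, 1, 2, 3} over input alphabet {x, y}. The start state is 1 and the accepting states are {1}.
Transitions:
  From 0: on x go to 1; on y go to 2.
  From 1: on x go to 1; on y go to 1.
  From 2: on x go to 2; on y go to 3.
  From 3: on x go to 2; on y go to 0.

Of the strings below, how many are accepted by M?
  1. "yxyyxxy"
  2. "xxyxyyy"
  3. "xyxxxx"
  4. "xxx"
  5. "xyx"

"yxyyxxy": accepted
"xxyxyyy": accepted
"xyxxxx": accepted
"xxx": accepted
"xyx": accepted

5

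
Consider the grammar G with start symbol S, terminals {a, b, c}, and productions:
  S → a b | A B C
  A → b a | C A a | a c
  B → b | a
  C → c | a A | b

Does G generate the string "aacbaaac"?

S ⇒ ABC ⇒ CAaBC ⇒ aAAaBC ⇒ aacAaBC ⇒ aacbaaBC ⇒ aacbaaaC ⇒ aacbaaac

yes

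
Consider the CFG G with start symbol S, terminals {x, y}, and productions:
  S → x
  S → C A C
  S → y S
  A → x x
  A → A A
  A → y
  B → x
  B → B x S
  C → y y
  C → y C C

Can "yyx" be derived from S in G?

S ⇒ yS ⇒ yyS ⇒ yyx

yes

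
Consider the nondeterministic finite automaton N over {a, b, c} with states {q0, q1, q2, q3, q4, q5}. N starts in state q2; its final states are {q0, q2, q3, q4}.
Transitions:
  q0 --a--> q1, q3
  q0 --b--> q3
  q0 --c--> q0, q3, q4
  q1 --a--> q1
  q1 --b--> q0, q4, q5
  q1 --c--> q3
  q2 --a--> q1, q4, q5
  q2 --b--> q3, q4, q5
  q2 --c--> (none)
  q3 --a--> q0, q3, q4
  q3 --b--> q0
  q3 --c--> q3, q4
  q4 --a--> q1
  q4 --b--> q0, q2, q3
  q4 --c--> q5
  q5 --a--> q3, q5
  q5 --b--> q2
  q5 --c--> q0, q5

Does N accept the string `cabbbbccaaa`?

rejected

Start: {q2}
read c: {}
The reachable set is empty and stays empty for the remaining 10 symbols.
Reachable ∩ accepting = {} — empty.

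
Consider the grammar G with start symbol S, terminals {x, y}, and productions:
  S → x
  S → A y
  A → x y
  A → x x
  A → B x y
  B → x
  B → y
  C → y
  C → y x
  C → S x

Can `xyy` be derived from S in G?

S ⇒ Ay ⇒ xyy

yes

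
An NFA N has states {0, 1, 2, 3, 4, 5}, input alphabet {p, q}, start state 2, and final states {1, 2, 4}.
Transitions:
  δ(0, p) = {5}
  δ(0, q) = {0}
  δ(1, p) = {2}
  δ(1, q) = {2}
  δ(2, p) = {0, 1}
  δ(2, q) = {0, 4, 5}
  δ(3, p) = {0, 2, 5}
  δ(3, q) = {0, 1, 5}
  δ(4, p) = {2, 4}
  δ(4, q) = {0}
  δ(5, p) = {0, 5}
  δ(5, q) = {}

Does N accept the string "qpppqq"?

Start: {2}
read q: {0, 4, 5}
read p: {0, 2, 4, 5}
read p: {0, 1, 2, 4, 5}
read p: {0, 1, 2, 4, 5}
read q: {0, 2, 4, 5}
read q: {0, 4, 5}
Reachable ∩ accepting = {4} — nonempty.

accepted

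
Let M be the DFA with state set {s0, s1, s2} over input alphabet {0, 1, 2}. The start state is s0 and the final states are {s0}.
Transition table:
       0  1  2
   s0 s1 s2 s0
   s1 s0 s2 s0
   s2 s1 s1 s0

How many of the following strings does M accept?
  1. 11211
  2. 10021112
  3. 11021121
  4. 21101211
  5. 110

2

11211: rejected
10021112: accepted
11021121: rejected
21101211: rejected
110: accepted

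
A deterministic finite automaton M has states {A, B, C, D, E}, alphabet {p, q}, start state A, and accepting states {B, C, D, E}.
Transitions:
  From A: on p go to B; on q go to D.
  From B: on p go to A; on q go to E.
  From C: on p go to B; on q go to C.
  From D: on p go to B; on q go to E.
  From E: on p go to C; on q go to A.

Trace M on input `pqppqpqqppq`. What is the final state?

A --p--> B
B --q--> E
E --p--> C
C --p--> B
B --q--> E
E --p--> C
C --q--> C
C --q--> C
C --p--> B
B --p--> A
A --q--> D

D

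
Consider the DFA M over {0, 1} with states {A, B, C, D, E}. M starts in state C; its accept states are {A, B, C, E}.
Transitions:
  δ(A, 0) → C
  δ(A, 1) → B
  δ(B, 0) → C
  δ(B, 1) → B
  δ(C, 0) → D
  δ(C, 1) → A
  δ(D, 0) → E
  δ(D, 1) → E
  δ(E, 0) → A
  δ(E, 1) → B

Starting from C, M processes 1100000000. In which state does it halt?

A

C --1--> A
A --1--> B
B --0--> C
C --0--> D
D --0--> E
E --0--> A
A --0--> C
C --0--> D
D --0--> E
E --0--> A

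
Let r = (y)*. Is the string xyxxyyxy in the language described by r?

xyxxyyxy cannot be split into zero or more pieces each matching y.

no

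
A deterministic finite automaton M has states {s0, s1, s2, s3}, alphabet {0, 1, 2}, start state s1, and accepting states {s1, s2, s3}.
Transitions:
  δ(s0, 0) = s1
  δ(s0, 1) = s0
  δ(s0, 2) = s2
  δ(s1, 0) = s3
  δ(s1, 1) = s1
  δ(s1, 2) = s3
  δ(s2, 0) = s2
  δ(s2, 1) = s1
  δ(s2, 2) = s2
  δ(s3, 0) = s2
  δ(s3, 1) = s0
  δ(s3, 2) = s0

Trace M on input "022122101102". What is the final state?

s0

s1 --0--> s3
s3 --2--> s0
s0 --2--> s2
s2 --1--> s1
s1 --2--> s3
s3 --2--> s0
s0 --1--> s0
s0 --0--> s1
s1 --1--> s1
s1 --1--> s1
s1 --0--> s3
s3 --2--> s0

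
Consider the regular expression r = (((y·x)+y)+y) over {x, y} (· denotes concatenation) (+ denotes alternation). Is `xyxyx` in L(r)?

no

Neither ((y·x)+y) nor y matches xyxyx.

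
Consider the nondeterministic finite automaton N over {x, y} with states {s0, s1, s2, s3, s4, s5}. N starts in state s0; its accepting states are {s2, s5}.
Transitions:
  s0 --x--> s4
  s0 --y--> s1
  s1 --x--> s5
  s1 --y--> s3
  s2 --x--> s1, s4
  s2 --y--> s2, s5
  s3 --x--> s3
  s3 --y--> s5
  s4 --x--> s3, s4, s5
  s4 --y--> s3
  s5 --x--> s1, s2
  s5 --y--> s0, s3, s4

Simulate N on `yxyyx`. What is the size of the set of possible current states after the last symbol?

4

Start: {s0}
read y: {s1}
read x: {s5}
read y: {s0, s3, s4}
read y: {s1, s3, s5}
read x: {s1, s2, s3, s5}
Final reachable set {s1, s2, s3, s5} has 4 states.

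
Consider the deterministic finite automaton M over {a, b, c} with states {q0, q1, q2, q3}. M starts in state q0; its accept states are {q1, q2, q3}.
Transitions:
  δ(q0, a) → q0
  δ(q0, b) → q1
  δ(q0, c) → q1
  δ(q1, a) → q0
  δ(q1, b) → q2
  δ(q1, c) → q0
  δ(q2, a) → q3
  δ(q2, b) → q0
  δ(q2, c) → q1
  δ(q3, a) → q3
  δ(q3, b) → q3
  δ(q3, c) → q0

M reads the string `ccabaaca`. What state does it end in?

q0

q0 --c--> q1
q1 --c--> q0
q0 --a--> q0
q0 --b--> q1
q1 --a--> q0
q0 --a--> q0
q0 --c--> q1
q1 --a--> q0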